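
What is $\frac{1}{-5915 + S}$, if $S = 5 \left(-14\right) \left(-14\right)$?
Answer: $- \frac{1}{4935} \approx -0.00020263$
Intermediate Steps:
$S = 980$ ($S = \left(-70\right) \left(-14\right) = 980$)
$\frac{1}{-5915 + S} = \frac{1}{-5915 + 980} = \frac{1}{-4935} = - \frac{1}{4935}$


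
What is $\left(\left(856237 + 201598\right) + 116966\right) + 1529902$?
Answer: $2704703$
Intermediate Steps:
$\left(\left(856237 + 201598\right) + 116966\right) + 1529902 = \left(1057835 + 116966\right) + 1529902 = 1174801 + 1529902 = 2704703$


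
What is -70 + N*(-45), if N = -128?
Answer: 5690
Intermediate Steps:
-70 + N*(-45) = -70 - 128*(-45) = -70 + 5760 = 5690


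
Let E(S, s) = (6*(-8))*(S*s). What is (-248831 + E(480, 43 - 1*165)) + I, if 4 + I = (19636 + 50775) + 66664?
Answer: 2699120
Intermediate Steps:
I = 137071 (I = -4 + ((19636 + 50775) + 66664) = -4 + (70411 + 66664) = -4 + 137075 = 137071)
E(S, s) = -48*S*s
(-248831 + E(480, 43 - 1*165)) + I = (-248831 - 48*480*(43 - 1*165)) + 137071 = (-248831 - 48*480*(43 - 165)) + 137071 = (-248831 - 48*480*(-122)) + 137071 = (-248831 + 2810880) + 137071 = 2562049 + 137071 = 2699120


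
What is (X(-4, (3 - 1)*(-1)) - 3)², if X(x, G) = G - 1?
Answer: 36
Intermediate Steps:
X(x, G) = -1 + G
(X(-4, (3 - 1)*(-1)) - 3)² = ((-1 + (3 - 1)*(-1)) - 3)² = ((-1 + 2*(-1)) - 3)² = ((-1 - 2) - 3)² = (-3 - 3)² = (-6)² = 36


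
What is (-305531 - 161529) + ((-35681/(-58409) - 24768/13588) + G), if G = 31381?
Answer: -2010363994266/4614311 ≈ -4.3568e+5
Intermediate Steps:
(-305531 - 161529) + ((-35681/(-58409) - 24768/13588) + G) = (-305531 - 161529) + ((-35681/(-58409) - 24768/13588) + 31381) = -467060 + ((-35681*(-1/58409) - 24768*1/13588) + 31381) = -467060 + ((35681/58409 - 144/79) + 31381) = -467060 + (-5592097/4614311 + 31381) = -467060 + 144796101394/4614311 = -2010363994266/4614311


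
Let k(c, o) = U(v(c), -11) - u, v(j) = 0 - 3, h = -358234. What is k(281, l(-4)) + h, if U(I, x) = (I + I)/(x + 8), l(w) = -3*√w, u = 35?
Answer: -358267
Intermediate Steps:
v(j) = -3
U(I, x) = 2*I/(8 + x) (U(I, x) = (2*I)/(8 + x) = 2*I/(8 + x))
k(c, o) = -33 (k(c, o) = 2*(-3)/(8 - 11) - 1*35 = 2*(-3)/(-3) - 35 = 2*(-3)*(-⅓) - 35 = 2 - 35 = -33)
k(281, l(-4)) + h = -33 - 358234 = -358267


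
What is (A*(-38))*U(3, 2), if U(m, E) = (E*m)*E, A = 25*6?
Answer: -68400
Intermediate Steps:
A = 150
U(m, E) = m*E²
(A*(-38))*U(3, 2) = (150*(-38))*(3*2²) = -17100*4 = -5700*12 = -68400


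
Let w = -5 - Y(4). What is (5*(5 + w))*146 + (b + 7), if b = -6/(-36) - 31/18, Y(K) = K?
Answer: -26231/9 ≈ -2914.6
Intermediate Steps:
b = -14/9 (b = -6*(-1/36) - 31*1/18 = ⅙ - 31/18 = -14/9 ≈ -1.5556)
w = -9 (w = -5 - 1*4 = -5 - 4 = -9)
(5*(5 + w))*146 + (b + 7) = (5*(5 - 9))*146 + (-14/9 + 7) = (5*(-4))*146 + 49/9 = -20*146 + 49/9 = -2920 + 49/9 = -26231/9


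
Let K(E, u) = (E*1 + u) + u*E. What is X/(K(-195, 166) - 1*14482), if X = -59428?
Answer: 59428/46881 ≈ 1.2676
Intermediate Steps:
K(E, u) = E + u + E*u (K(E, u) = (E + u) + E*u = E + u + E*u)
X/(K(-195, 166) - 1*14482) = -59428/((-195 + 166 - 195*166) - 1*14482) = -59428/((-195 + 166 - 32370) - 14482) = -59428/(-32399 - 14482) = -59428/(-46881) = -59428*(-1/46881) = 59428/46881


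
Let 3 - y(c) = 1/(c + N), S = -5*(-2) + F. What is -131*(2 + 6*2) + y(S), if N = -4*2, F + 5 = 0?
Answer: -5492/3 ≈ -1830.7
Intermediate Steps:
F = -5 (F = -5 + 0 = -5)
N = -8
S = 5 (S = -5*(-2) - 5 = 10 - 5 = 5)
y(c) = 3 - 1/(-8 + c) (y(c) = 3 - 1/(c - 8) = 3 - 1/(-8 + c))
-131*(2 + 6*2) + y(S) = -131*(2 + 6*2) + (-25 + 3*5)/(-8 + 5) = -131*(2 + 12) + (-25 + 15)/(-3) = -131*14 - 1/3*(-10) = -1834 + 10/3 = -5492/3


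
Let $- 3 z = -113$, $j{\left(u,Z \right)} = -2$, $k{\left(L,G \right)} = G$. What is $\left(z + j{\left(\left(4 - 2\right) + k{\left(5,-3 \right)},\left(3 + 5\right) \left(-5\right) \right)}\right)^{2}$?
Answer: $\frac{11449}{9} \approx 1272.1$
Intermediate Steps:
$z = \frac{113}{3}$ ($z = \left(- \frac{1}{3}\right) \left(-113\right) = \frac{113}{3} \approx 37.667$)
$\left(z + j{\left(\left(4 - 2\right) + k{\left(5,-3 \right)},\left(3 + 5\right) \left(-5\right) \right)}\right)^{2} = \left(\frac{113}{3} - 2\right)^{2} = \left(\frac{107}{3}\right)^{2} = \frac{11449}{9}$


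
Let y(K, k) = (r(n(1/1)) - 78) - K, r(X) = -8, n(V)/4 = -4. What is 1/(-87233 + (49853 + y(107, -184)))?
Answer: -1/37573 ≈ -2.6615e-5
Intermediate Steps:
n(V) = -16 (n(V) = 4*(-4) = -16)
y(K, k) = -86 - K (y(K, k) = (-8 - 78) - K = -86 - K)
1/(-87233 + (49853 + y(107, -184))) = 1/(-87233 + (49853 + (-86 - 1*107))) = 1/(-87233 + (49853 + (-86 - 107))) = 1/(-87233 + (49853 - 193)) = 1/(-87233 + 49660) = 1/(-37573) = -1/37573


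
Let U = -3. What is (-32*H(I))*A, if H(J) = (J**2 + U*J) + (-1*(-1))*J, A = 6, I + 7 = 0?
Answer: -12096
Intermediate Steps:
I = -7 (I = -7 + 0 = -7)
H(J) = J**2 - 2*J (H(J) = (J**2 - 3*J) + (-1*(-1))*J = (J**2 - 3*J) + 1*J = (J**2 - 3*J) + J = J**2 - 2*J)
(-32*H(I))*A = -(-224)*(-2 - 7)*6 = -(-224)*(-9)*6 = -32*63*6 = -2016*6 = -12096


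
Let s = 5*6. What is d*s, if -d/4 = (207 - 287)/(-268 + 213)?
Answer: -1920/11 ≈ -174.55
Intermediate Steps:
s = 30
d = -64/11 (d = -4*(207 - 287)/(-268 + 213) = -(-320)/(-55) = -(-320)*(-1)/55 = -4*16/11 = -64/11 ≈ -5.8182)
d*s = -64/11*30 = -1920/11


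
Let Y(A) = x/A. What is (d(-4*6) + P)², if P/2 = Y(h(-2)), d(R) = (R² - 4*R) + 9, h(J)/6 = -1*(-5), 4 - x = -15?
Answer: 104734756/225 ≈ 4.6549e+5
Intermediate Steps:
x = 19 (x = 4 - 1*(-15) = 4 + 15 = 19)
h(J) = 30 (h(J) = 6*(-1*(-5)) = 6*5 = 30)
d(R) = 9 + R² - 4*R
Y(A) = 19/A
P = 19/15 (P = 2*(19/30) = 19/15 ≈ 1.2667)
(d(-4*6) + P)² = ((9 + (-4*6)² - (-16)*6) + 19/15)² = ((9 + (-24)² - 4*(-24)) + 19/15)² = ((9 + 576 + 96) + 19/15)² = (681 + 19/15)² = (10234/15)² = 104734756/225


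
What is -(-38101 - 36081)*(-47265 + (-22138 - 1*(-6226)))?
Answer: -4686596214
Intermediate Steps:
-(-38101 - 36081)*(-47265 + (-22138 - 1*(-6226))) = -(-74182)*(-47265 + (-22138 + 6226)) = -(-74182)*(-47265 - 15912) = -(-74182)*(-63177) = -1*4686596214 = -4686596214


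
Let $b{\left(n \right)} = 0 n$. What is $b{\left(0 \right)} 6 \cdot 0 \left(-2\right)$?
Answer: $0$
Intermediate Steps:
$b{\left(n \right)} = 0$
$b{\left(0 \right)} 6 \cdot 0 \left(-2\right) = 0 \cdot 6 \cdot 0 \left(-2\right) = 0 \cdot 0 \left(-2\right) = 0 \left(-2\right) = 0$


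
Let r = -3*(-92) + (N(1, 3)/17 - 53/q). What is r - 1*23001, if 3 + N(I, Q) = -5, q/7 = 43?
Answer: -116287134/5117 ≈ -22726.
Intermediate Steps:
q = 301 (q = 7*43 = 301)
N(I, Q) = -8 (N(I, Q) = -3 - 5 = -8)
r = 1408983/5117 (r = -3*(-92) + (-8/17 - 53/301) = 276 + (-8*1/17 - 53*1/301) = 276 + (-8/17 - 53/301) = 276 - 3309/5117 = 1408983/5117 ≈ 275.35)
r - 1*23001 = 1408983/5117 - 1*23001 = 1408983/5117 - 23001 = -116287134/5117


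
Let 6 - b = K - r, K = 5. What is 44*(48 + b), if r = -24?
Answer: 1100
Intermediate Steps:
b = -23 (b = 6 - (5 - 1*(-24)) = 6 - (5 + 24) = 6 - 1*29 = 6 - 29 = -23)
44*(48 + b) = 44*(48 - 23) = 44*25 = 1100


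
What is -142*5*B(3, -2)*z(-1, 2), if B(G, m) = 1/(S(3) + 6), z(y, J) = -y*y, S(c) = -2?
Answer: 355/2 ≈ 177.50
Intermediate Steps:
z(y, J) = -y²
B(G, m) = ¼ (B(G, m) = 1/(-2 + 6) = 1/4 = ¼)
-142*5*B(3, -2)*z(-1, 2) = -142*5*(¼)*(-1*(-1)²) = -355*(-1*1)/2 = -355*(-1)/2 = -142*(-5/4) = 355/2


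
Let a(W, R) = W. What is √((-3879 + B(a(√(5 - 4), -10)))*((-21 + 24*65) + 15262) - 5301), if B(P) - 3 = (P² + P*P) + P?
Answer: I*√65075574 ≈ 8066.9*I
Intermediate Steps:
B(P) = 3 + P + 2*P² (B(P) = 3 + ((P² + P*P) + P) = 3 + ((P² + P²) + P) = 3 + (2*P² + P) = 3 + (P + 2*P²) = 3 + P + 2*P²)
√((-3879 + B(a(√(5 - 4), -10)))*((-21 + 24*65) + 15262) - 5301) = √((-3879 + (3 + √(5 - 4) + 2*(√(5 - 4))²))*((-21 + 24*65) + 15262) - 5301) = √((-3879 + (3 + √1 + 2*(√1)²))*((-21 + 1560) + 15262) - 5301) = √((-3879 + (3 + 1 + 2*1²))*(1539 + 15262) - 5301) = √((-3879 + (3 + 1 + 2*1))*16801 - 5301) = √((-3879 + (3 + 1 + 2))*16801 - 5301) = √((-3879 + 6)*16801 - 5301) = √(-3873*16801 - 5301) = √(-65070273 - 5301) = √(-65075574) = I*√65075574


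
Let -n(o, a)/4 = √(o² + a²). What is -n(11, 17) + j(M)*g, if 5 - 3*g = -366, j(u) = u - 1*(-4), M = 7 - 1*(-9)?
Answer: 7420/3 + 4*√410 ≈ 2554.3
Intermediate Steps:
M = 16 (M = 7 + 9 = 16)
j(u) = 4 + u (j(u) = u + 4 = 4 + u)
n(o, a) = -4*√(a² + o²) (n(o, a) = -4*√(o² + a²) = -4*√(a² + o²))
g = 371/3 (g = 5/3 - ⅓*(-366) = 5/3 + 122 = 371/3 ≈ 123.67)
-n(11, 17) + j(M)*g = -(-4)*√(17² + 11²) + (4 + 16)*(371/3) = -(-4)*√(289 + 121) + 20*(371/3) = -(-4)*√410 + 7420/3 = 4*√410 + 7420/3 = 7420/3 + 4*√410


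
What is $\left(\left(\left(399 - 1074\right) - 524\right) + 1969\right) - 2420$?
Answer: $-1650$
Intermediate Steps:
$\left(\left(\left(399 - 1074\right) - 524\right) + 1969\right) - 2420 = \left(\left(-675 - 524\right) + 1969\right) - 2420 = \left(-1199 + 1969\right) - 2420 = 770 - 2420 = -1650$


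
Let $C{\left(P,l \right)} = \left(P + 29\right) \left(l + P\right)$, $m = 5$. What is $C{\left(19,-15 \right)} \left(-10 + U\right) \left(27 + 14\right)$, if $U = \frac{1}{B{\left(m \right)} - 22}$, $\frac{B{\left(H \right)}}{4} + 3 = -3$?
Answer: $- \frac{1814496}{23} \approx -78891.0$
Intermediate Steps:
$B{\left(H \right)} = -24$ ($B{\left(H \right)} = -12 + 4 \left(-3\right) = -12 - 12 = -24$)
$C{\left(P,l \right)} = \left(29 + P\right) \left(P + l\right)$
$U = - \frac{1}{46}$ ($U = \frac{1}{-24 - 22} = \frac{1}{-46} = - \frac{1}{46} \approx -0.021739$)
$C{\left(19,-15 \right)} \left(-10 + U\right) \left(27 + 14\right) = \left(19^{2} + 29 \cdot 19 + 29 \left(-15\right) + 19 \left(-15\right)\right) \left(-10 - \frac{1}{46}\right) \left(27 + 14\right) = \left(361 + 551 - 435 - 285\right) \left(\left(- \frac{461}{46}\right) 41\right) = 192 \left(- \frac{18901}{46}\right) = - \frac{1814496}{23}$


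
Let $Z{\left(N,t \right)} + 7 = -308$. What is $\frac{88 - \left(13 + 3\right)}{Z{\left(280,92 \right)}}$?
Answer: $- \frac{8}{35} \approx -0.22857$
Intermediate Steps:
$Z{\left(N,t \right)} = -315$ ($Z{\left(N,t \right)} = -7 - 308 = -315$)
$\frac{88 - \left(13 + 3\right)}{Z{\left(280,92 \right)}} = \frac{88 - \left(13 + 3\right)}{-315} = \left(88 - 16\right) \left(- \frac{1}{315}\right) = 72 \left(- \frac{1}{315}\right) = - \frac{8}{35}$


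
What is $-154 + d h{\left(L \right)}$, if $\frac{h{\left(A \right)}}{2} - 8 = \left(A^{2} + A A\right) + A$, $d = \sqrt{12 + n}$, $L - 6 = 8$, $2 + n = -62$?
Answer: $-154 + 1656 i \sqrt{13} \approx -154.0 + 5970.8 i$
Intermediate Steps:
$n = -64$ ($n = -2 - 62 = -64$)
$L = 14$ ($L = 6 + 8 = 14$)
$d = 2 i \sqrt{13}$ ($d = \sqrt{12 - 64} = \sqrt{-52} = 2 i \sqrt{13} \approx 7.2111 i$)
$h{\left(A \right)} = 16 + 2 A + 4 A^{2}$ ($h{\left(A \right)} = 16 + 2 \left(\left(A^{2} + A A\right) + A\right) = 16 + 2 \left(\left(A^{2} + A^{2}\right) + A\right) = 16 + 2 \left(2 A^{2} + A\right) = 16 + 2 \left(A + 2 A^{2}\right) = 16 + \left(2 A + 4 A^{2}\right) = 16 + 2 A + 4 A^{2}$)
$-154 + d h{\left(L \right)} = -154 + 2 i \sqrt{13} \left(16 + 2 \cdot 14 + 4 \cdot 14^{2}\right) = -154 + 2 i \sqrt{13} \left(16 + 28 + 4 \cdot 196\right) = -154 + 2 i \sqrt{13} \left(16 + 28 + 784\right) = -154 + 2 i \sqrt{13} \cdot 828 = -154 + 1656 i \sqrt{13}$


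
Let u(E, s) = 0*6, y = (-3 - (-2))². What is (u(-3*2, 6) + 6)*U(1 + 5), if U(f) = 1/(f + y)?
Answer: 6/7 ≈ 0.85714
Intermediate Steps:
y = 1 (y = (-3 - 1*(-2))² = (-3 + 2)² = (-1)² = 1)
U(f) = 1/(1 + f) (U(f) = 1/(f + 1) = 1/(1 + f))
u(E, s) = 0
(u(-3*2, 6) + 6)*U(1 + 5) = (0 + 6)/(1 + (1 + 5)) = 6/(1 + 6) = 6/7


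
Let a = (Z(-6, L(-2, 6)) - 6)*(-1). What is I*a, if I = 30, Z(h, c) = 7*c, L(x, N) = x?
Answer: 600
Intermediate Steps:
a = 20 (a = (7*(-2) - 6)*(-1) = (-14 - 6)*(-1) = -20*(-1) = 20)
I*a = 30*20 = 600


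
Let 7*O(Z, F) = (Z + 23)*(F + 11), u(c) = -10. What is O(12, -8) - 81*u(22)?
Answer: 825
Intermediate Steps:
O(Z, F) = (11 + F)*(23 + Z)/7 (O(Z, F) = ((Z + 23)*(F + 11))/7 = ((23 + Z)*(11 + F))/7 = ((11 + F)*(23 + Z))/7 = (11 + F)*(23 + Z)/7)
O(12, -8) - 81*u(22) = (253/7 + (11/7)*12 + (23/7)*(-8) + (⅐)*(-8)*12) - 81*(-10) = (253/7 + 132/7 - 184/7 - 96/7) + 810 = 15 + 810 = 825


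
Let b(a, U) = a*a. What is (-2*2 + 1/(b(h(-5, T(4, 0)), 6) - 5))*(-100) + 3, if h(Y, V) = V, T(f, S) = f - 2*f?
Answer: 4333/11 ≈ 393.91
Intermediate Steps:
T(f, S) = -f
b(a, U) = a**2
(-2*2 + 1/(b(h(-5, T(4, 0)), 6) - 5))*(-100) + 3 = (-2*2 + 1/((-1*4)**2 - 5))*(-100) + 3 = (-4 + 1/((-4)**2 - 5))*(-100) + 3 = (-4 + 1/(16 - 5))*(-100) + 3 = (-4 + 1/11)*(-100) + 3 = -43/11*(-100) + 3 = 4300/11 + 3 = 4333/11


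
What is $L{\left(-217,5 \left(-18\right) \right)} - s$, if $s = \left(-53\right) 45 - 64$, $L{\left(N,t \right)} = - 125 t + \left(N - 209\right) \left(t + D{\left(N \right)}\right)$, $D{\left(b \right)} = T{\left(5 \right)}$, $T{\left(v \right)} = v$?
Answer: $49909$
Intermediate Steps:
$D{\left(b \right)} = 5$
$L{\left(N,t \right)} = - 125 t + \left(-209 + N\right) \left(5 + t\right)$ ($L{\left(N,t \right)} = - 125 t + \left(N - 209\right) \left(t + 5\right) = - 125 t + \left(-209 + N\right) \left(5 + t\right)$)
$s = -2449$ ($s = -2385 - 64 = -2449$)
$L{\left(-217,5 \left(-18\right) \right)} - s = \left(-1045 - 334 \cdot 5 \left(-18\right) + 5 \left(-217\right) - 217 \cdot 5 \left(-18\right)\right) - -2449 = \left(-1045 - -30060 - 1085 - -19530\right) + 2449 = \left(-1045 + 30060 - 1085 + 19530\right) + 2449 = 47460 + 2449 = 49909$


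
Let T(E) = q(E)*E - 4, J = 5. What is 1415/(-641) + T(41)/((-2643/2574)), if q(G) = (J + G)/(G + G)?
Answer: -11696197/564721 ≈ -20.711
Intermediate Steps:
q(G) = (5 + G)/(2*G) (q(G) = (5 + G)/(G + G) = (5 + G)/((2*G)) = (5 + G)*(1/(2*G)) = (5 + G)/(2*G))
T(E) = -3/2 + E/2 (T(E) = ((5 + E)/(2*E))*E - 4 = (5/2 + E/2) - 4 = -3/2 + E/2)
1415/(-641) + T(41)/((-2643/2574)) = 1415/(-641) + (-3/2 + (½)*41)/((-2643/2574)) = 1415*(-1/641) + (-3/2 + 41/2)/((-2643*1/2574)) = -1415/641 + 19/(-881/858) = -1415/641 + 19*(-858/881) = -1415/641 - 16302/881 = -11696197/564721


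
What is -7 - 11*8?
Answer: -95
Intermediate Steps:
-7 - 11*8 = -7 - 88 = -95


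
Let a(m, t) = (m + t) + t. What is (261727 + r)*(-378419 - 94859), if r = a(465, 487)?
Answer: -124550678148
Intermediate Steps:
a(m, t) = m + 2*t
r = 1439 (r = 465 + 2*487 = 465 + 974 = 1439)
(261727 + r)*(-378419 - 94859) = (261727 + 1439)*(-378419 - 94859) = 263166*(-473278) = -124550678148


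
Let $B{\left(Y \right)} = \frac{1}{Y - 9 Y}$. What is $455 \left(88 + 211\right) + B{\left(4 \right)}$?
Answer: $\frac{4353439}{32} \approx 1.3605 \cdot 10^{5}$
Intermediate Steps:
$B{\left(Y \right)} = - \frac{1}{8 Y}$ ($B{\left(Y \right)} = \frac{1}{\left(-8\right) Y} = - \frac{1}{8 Y}$)
$455 \left(88 + 211\right) + B{\left(4 \right)} = 455 \left(88 + 211\right) - \frac{1}{8 \cdot 4} = 455 \cdot 299 - \frac{1}{32} = 136045 - \frac{1}{32} = \frac{4353439}{32}$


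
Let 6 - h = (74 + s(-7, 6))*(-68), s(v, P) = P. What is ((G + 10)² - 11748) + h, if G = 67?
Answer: -373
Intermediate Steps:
h = 5446 (h = 6 - (74 + 6)*(-68) = 6 - 80*(-68) = 6 - 1*(-5440) = 6 + 5440 = 5446)
((G + 10)² - 11748) + h = ((67 + 10)² - 11748) + 5446 = (77² - 11748) + 5446 = (5929 - 11748) + 5446 = -5819 + 5446 = -373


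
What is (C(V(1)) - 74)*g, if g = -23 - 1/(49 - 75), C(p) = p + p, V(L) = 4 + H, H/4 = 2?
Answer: 14925/13 ≈ 1148.1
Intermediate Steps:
H = 8 (H = 4*2 = 8)
V(L) = 12 (V(L) = 4 + 8 = 12)
C(p) = 2*p
g = -597/26 (g = -23 - 1/(-26) = -23 - 1*(-1/26) = -23 + 1/26 = -597/26 ≈ -22.962)
(C(V(1)) - 74)*g = (2*12 - 74)*(-597/26) = (24 - 74)*(-597/26) = -50*(-597/26) = 14925/13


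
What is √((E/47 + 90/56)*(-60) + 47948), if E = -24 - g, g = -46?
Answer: √5176461983/329 ≈ 218.69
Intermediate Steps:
E = 22 (E = -24 - 1*(-46) = -24 + 46 = 22)
√((E/47 + 90/56)*(-60) + 47948) = √((22/47 + 90/56)*(-60) + 47948) = √((22*(1/47) + 90*(1/56))*(-60) + 47948) = √((22/47 + 45/28)*(-60) + 47948) = √((2731/1316)*(-60) + 47948) = √(-40965/329 + 47948) = √(15733927/329) = √5176461983/329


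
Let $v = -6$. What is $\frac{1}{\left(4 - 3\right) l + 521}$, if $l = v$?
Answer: $\frac{1}{515} \approx 0.0019417$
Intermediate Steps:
$l = -6$
$\frac{1}{\left(4 - 3\right) l + 521} = \frac{1}{\left(4 - 3\right) \left(-6\right) + 521} = \frac{1}{1 \left(-6\right) + 521} = \frac{1}{-6 + 521} = \frac{1}{515}$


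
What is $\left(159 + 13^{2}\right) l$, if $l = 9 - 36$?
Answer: $-8856$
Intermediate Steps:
$l = -27$ ($l = 9 - 36 = -27$)
$\left(159 + 13^{2}\right) l = \left(159 + 13^{2}\right) \left(-27\right) = \left(159 + 169\right) \left(-27\right) = 328 \left(-27\right) = -8856$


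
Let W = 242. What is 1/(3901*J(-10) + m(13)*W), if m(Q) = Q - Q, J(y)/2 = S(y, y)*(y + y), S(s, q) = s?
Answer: 1/1560400 ≈ 6.4086e-7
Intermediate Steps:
J(y) = 4*y² (J(y) = 2*(y*(y + y)) = 2*(y*(2*y)) = 2*(2*y²) = 4*y²)
m(Q) = 0
1/(3901*J(-10) + m(13)*W) = 1/(3901*(4*(-10)²) + 0*242) = 1/(3901*(4*100) + 0) = 1/(3901*400 + 0) = 1/(1560400 + 0) = 1/1560400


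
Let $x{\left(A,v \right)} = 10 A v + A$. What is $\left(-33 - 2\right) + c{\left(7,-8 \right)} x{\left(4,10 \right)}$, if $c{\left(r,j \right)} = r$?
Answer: $2793$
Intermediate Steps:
$x{\left(A,v \right)} = A + 10 A v$ ($x{\left(A,v \right)} = 10 A v + A = A + 10 A v$)
$\left(-33 - 2\right) + c{\left(7,-8 \right)} x{\left(4,10 \right)} = \left(-33 - 2\right) + 7 \cdot 4 \left(1 + 10 \cdot 10\right) = -35 + 7 \cdot 4 \left(1 + 100\right) = -35 + 7 \cdot 4 \cdot 101 = -35 + 7 \cdot 404 = -35 + 2828 = 2793$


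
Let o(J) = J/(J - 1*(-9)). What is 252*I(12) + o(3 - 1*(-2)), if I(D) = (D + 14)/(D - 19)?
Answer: -13099/14 ≈ -935.64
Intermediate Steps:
o(J) = J/(9 + J) (o(J) = J/(J + 9) = J/(9 + J))
I(D) = (14 + D)/(-19 + D)
252*I(12) + o(3 - 1*(-2)) = 252*((14 + 12)/(-19 + 12)) + (3 - 1*(-2))/(9 + (3 - 1*(-2))) = 252*(26/(-7)) + (3 + 2)/(9 + (3 + 2)) = 252*(-1/7*26) + 5/(9 + 5) = 252*(-26/7) + 5/14 = -936 + 5*(1/14) = -936 + 5/14 = -13099/14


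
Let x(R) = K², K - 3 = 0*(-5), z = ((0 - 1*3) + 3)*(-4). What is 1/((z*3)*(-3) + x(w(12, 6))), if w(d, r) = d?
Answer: ⅑ ≈ 0.11111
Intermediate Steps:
z = 0 (z = ((0 - 3) + 3)*(-4) = (-3 + 3)*(-4) = 0*(-4) = 0)
K = 3 (K = 3 + 0*(-5) = 3 + 0 = 3)
x(R) = 9 (x(R) = 3² = 9)
1/((z*3)*(-3) + x(w(12, 6))) = 1/((0*3)*(-3) + 9) = 1/(0*(-3) + 9) = 1/(0 + 9) = 1/9 = ⅑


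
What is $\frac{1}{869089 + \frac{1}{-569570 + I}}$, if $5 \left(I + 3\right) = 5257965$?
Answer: $\frac{482020}{418918279781} \approx 1.1506 \cdot 10^{-6}$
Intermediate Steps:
$I = 1051590$ ($I = -3 + \frac{1}{5} \cdot 5257965 = -3 + 1051593 = 1051590$)
$\frac{1}{869089 + \frac{1}{-569570 + I}} = \frac{1}{869089 + \frac{1}{-569570 + 1051590}} = \frac{1}{869089 + \frac{1}{482020}} = \frac{1}{\frac{418918279781}{482020}} = \frac{482020}{418918279781}$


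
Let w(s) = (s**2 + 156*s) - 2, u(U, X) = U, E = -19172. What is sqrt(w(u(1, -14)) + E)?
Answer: 3*I*sqrt(2113) ≈ 137.9*I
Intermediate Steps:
w(s) = -2 + s**2 + 156*s
sqrt(w(u(1, -14)) + E) = sqrt((-2 + 1**2 + 156*1) - 19172) = sqrt((-2 + 1 + 156) - 19172) = sqrt(155 - 19172) = sqrt(-19017) = 3*I*sqrt(2113)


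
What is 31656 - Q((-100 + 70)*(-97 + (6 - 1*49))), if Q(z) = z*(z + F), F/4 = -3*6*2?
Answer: -17003544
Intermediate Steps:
F = -144 (F = 4*(-3*6*2) = 4*(-18*2) = 4*(-36) = -144)
Q(z) = z*(-144 + z) (Q(z) = z*(z - 144) = z*(-144 + z))
31656 - Q((-100 + 70)*(-97 + (6 - 1*49))) = 31656 - (-100 + 70)*(-97 + (6 - 1*49))*(-144 + (-100 + 70)*(-97 + (6 - 1*49))) = 31656 - (-30*(-97 + (6 - 49)))*(-144 - 30*(-97 + (6 - 49))) = 31656 - (-30*(-97 - 43))*(-144 - 30*(-97 - 43)) = 31656 - (-30*(-140))*(-144 - 30*(-140)) = 31656 - 4200*(-144 + 4200) = 31656 - 4200*4056 = 31656 - 1*17035200 = 31656 - 17035200 = -17003544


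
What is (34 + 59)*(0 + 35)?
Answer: 3255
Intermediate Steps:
(34 + 59)*(0 + 35) = 93*35 = 3255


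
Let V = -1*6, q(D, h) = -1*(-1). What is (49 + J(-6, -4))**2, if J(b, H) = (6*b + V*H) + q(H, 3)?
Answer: 1444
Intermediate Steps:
q(D, h) = 1
V = -6
J(b, H) = 1 - 6*H + 6*b (J(b, H) = (6*b - 6*H) + 1 = (-6*H + 6*b) + 1 = 1 - 6*H + 6*b)
(49 + J(-6, -4))**2 = (49 + (1 - 6*(-4) + 6*(-6)))**2 = (49 + (1 + 24 - 36))**2 = (49 - 11)**2 = 38**2 = 1444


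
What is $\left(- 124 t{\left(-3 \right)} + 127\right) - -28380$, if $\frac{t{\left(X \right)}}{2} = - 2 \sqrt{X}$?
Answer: $28507 + 496 i \sqrt{3} \approx 28507.0 + 859.1 i$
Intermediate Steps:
$t{\left(X \right)} = - 4 \sqrt{X}$ ($t{\left(X \right)} = 2 \left(- 2 \sqrt{X}\right) = - 4 \sqrt{X}$)
$\left(- 124 t{\left(-3 \right)} + 127\right) - -28380 = \left(- 124 \left(- 4 \sqrt{-3}\right) + 127\right) - -28380 = \left(- 124 \left(- 4 i \sqrt{3}\right) + 127\right) + 28380 = \left(496 i \sqrt{3} + 127\right) + 28380 = \left(127 + 496 i \sqrt{3}\right) + 28380 = 28507 + 496 i \sqrt{3}$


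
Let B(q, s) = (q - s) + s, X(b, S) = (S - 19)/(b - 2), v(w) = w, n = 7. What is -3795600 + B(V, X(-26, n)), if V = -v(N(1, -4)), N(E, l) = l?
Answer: -3795596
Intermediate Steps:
V = 4 (V = -1*(-4) = 4)
X(b, S) = (-19 + S)/(-2 + b)
B(q, s) = q
-3795600 + B(V, X(-26, n)) = -3795600 + 4 = -3795596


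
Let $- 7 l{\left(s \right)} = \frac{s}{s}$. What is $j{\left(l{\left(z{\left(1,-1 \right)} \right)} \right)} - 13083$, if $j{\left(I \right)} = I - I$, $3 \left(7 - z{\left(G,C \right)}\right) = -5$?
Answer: $-13083$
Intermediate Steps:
$z{\left(G,C \right)} = \frac{26}{3}$ ($z{\left(G,C \right)} = 7 - - \frac{5}{3} = 7 + \frac{5}{3} = \frac{26}{3}$)
$l{\left(s \right)} = - \frac{1}{7}$ ($l{\left(s \right)} = - \frac{s \frac{1}{s}}{7} = \left(- \frac{1}{7}\right) 1 = - \frac{1}{7}$)
$j{\left(I \right)} = 0$
$j{\left(l{\left(z{\left(1,-1 \right)} \right)} \right)} - 13083 = 0 - 13083 = -13083$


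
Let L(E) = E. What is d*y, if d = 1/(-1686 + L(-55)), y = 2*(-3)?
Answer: 6/1741 ≈ 0.0034463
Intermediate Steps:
y = -6
d = -1/1741 (d = 1/(-1686 - 55) = 1/(-1741) = -1/1741 ≈ -0.00057438)
d*y = -1/1741*(-6) = 6/1741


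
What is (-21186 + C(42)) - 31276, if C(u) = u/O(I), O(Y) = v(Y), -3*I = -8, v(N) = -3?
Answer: -52476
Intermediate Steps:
I = 8/3 (I = -1/3*(-8) = 8/3 ≈ 2.6667)
O(Y) = -3
C(u) = -u/3 (C(u) = u/(-3) = u*(-1/3) = -u/3)
(-21186 + C(42)) - 31276 = (-21186 - 1/3*42) - 31276 = (-21186 - 14) - 31276 = -21200 - 31276 = -52476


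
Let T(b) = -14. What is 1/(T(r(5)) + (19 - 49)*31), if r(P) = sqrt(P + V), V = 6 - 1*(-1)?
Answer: -1/944 ≈ -0.0010593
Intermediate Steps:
V = 7 (V = 6 + 1 = 7)
r(P) = sqrt(7 + P) (r(P) = sqrt(P + 7) = sqrt(7 + P))
1/(T(r(5)) + (19 - 49)*31) = 1/(-14 + (19 - 49)*31) = 1/(-14 - 30*31) = 1/(-14 - 930) = 1/(-944) = -1/944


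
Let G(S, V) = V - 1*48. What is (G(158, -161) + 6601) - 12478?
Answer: -6086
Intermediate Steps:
G(S, V) = -48 + V (G(S, V) = V - 48 = -48 + V)
(G(158, -161) + 6601) - 12478 = ((-48 - 161) + 6601) - 12478 = (-209 + 6601) - 12478 = 6392 - 12478 = -6086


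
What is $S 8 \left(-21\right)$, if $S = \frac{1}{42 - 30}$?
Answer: $-14$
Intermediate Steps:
$S = \frac{1}{12} \approx 0.083333$
$S 8 \left(-21\right) = \frac{1}{12} \cdot 8 \left(-21\right) = \frac{2}{3} \left(-21\right) = -14$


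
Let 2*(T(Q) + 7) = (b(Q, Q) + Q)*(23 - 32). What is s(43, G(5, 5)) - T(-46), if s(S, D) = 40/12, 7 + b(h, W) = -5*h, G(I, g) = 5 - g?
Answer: 4841/6 ≈ 806.83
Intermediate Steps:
b(h, W) = -7 - 5*h
T(Q) = 49/2 + 18*Q (T(Q) = -7 + (((-7 - 5*Q) + Q)*(23 - 32))/2 = -7 + ((-7 - 4*Q)*(-9))/2 = -7 + (63 + 36*Q)/2 = -7 + (63/2 + 18*Q) = 49/2 + 18*Q)
s(S, D) = 10/3 (s(S, D) = 40*(1/12) = 10/3)
s(43, G(5, 5)) - T(-46) = 10/3 - (49/2 + 18*(-46)) = 10/3 - (49/2 - 828) = 10/3 - 1*(-1607/2) = 10/3 + 1607/2 = 4841/6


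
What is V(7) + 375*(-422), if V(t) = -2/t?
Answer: -1107752/7 ≈ -1.5825e+5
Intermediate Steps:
V(7) + 375*(-422) = -2/7 + 375*(-422) = -2*⅐ - 158250 = -2/7 - 158250 = -1107752/7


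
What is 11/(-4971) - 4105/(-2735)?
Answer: 4075174/2719137 ≈ 1.4987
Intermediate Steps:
11/(-4971) - 4105/(-2735) = 11*(-1/4971) - 4105*(-1/2735) = -11/4971 + 821/547 = 4075174/2719137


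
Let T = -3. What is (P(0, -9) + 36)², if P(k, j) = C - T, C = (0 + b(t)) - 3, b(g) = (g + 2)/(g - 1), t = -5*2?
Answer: 163216/121 ≈ 1348.9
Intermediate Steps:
t = -10
b(g) = (2 + g)/(-1 + g)
C = -25/11 (C = (0 + (2 - 10)/(-1 - 10)) - 3 = (0 - 8/(-11)) - 3 = (0 - 1/11*(-8)) - 3 = (0 + 8/11) - 3 = 8/11 - 3 = -25/11 ≈ -2.2727)
P(k, j) = 8/11 (P(k, j) = -25/11 - 1*(-3) = -25/11 + 3 = 8/11)
(P(0, -9) + 36)² = (8/11 + 36)² = (404/11)² = 163216/121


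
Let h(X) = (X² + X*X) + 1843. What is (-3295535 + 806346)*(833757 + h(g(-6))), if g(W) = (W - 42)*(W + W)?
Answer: -3731672667728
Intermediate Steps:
g(W) = 2*W*(-42 + W) (g(W) = (-42 + W)*(2*W) = 2*W*(-42 + W))
h(X) = 1843 + 2*X² (h(X) = (X² + X²) + 1843 = 2*X² + 1843 = 1843 + 2*X²)
(-3295535 + 806346)*(833757 + h(g(-6))) = (-3295535 + 806346)*(833757 + (1843 + 2*(2*(-6)*(-42 - 6))²)) = -2489189*(833757 + (1843 + 2*(2*(-6)*(-48))²)) = -2489189*(833757 + (1843 + 2*576²)) = -2489189*(833757 + (1843 + 2*331776)) = -2489189*(833757 + (1843 + 663552)) = -2489189*(833757 + 665395) = -2489189*1499152 = -3731672667728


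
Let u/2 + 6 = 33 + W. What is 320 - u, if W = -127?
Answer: 520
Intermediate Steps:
u = -200 (u = -12 + 2*(33 - 127) = -12 + 2*(-94) = -12 - 188 = -200)
320 - u = 320 - 1*(-200) = 320 + 200 = 520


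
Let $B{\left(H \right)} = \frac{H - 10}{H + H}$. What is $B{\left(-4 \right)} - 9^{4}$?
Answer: $- \frac{26237}{4} \approx -6559.3$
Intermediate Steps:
$B{\left(H \right)} = \frac{-10 + H}{2 H}$
$B{\left(-4 \right)} - 9^{4} = \frac{-10 - 4}{2 \left(-4\right)} - 9^{4} = \frac{1}{2} \left(- \frac{1}{4}\right) \left(-14\right) - 6561 = \frac{7}{4} - 6561 = - \frac{26237}{4}$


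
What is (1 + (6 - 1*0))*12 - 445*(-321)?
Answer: 142929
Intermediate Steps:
(1 + (6 - 1*0))*12 - 445*(-321) = (1 + (6 + 0))*12 + 142845 = (1 + 6)*12 + 142845 = 7*12 + 142845 = 84 + 142845 = 142929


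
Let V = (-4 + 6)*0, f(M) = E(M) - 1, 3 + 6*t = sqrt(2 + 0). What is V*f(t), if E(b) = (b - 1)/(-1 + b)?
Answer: 0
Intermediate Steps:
E(b) = 1 (E(b) = (-1 + b)/(-1 + b) = 1)
t = -1/2 + sqrt(2)/6 (t = -1/2 + sqrt(2 + 0)/6 = -1/2 + sqrt(2)/6 ≈ -0.26430)
f(M) = 0 (f(M) = 1 - 1 = 0)
V = 0 (V = 2*0 = 0)
V*f(t) = 0*0 = 0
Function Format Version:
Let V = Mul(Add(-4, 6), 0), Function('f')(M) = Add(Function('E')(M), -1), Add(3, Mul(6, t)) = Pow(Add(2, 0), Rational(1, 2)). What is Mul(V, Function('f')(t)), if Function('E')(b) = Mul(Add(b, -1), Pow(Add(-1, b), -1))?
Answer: 0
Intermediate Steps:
Function('E')(b) = 1 (Function('E')(b) = Mul(Add(-1, b), Pow(Add(-1, b), -1)) = 1)
t = Add(Rational(-1, 2), Mul(Rational(1, 6), Pow(2, Rational(1, 2)))) (t = Add(Rational(-1, 2), Mul(Rational(1, 6), Pow(Add(2, 0), Rational(1, 2)))) = Add(Rational(-1, 2), Mul(Rational(1, 6), Pow(2, Rational(1, 2)))) ≈ -0.26430)
Function('f')(M) = 0 (Function('f')(M) = Add(1, -1) = 0)
V = 0 (V = Mul(2, 0) = 0)
Mul(V, Function('f')(t)) = Mul(0, 0) = 0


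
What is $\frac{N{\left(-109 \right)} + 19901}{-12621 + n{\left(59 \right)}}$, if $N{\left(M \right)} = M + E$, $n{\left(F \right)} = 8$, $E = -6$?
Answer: $- \frac{19786}{12613} \approx -1.5687$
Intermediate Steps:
$N{\left(M \right)} = -6 + M$ ($N{\left(M \right)} = M - 6 = -6 + M$)
$\frac{N{\left(-109 \right)} + 19901}{-12621 + n{\left(59 \right)}} = \frac{\left(-6 - 109\right) + 19901}{-12621 + 8} = \frac{-115 + 19901}{-12613} = 19786 \left(- \frac{1}{12613}\right) = - \frac{19786}{12613}$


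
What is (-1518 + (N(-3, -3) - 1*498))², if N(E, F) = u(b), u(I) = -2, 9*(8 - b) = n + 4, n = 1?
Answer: 4072324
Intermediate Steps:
b = 67/9 (b = 8 - (1 + 4)/9 = 8 - ⅑*5 = 8 - 5/9 = 67/9 ≈ 7.4444)
N(E, F) = -2
(-1518 + (N(-3, -3) - 1*498))² = (-1518 + (-2 - 1*498))² = (-1518 + (-2 - 498))² = (-1518 - 500)² = (-2018)² = 4072324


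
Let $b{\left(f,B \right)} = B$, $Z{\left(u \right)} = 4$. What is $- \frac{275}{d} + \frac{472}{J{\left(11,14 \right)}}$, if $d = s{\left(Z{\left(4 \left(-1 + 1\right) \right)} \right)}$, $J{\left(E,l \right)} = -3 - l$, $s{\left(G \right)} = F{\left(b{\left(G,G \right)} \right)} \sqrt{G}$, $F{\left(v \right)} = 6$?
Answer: $- \frac{10339}{204} \approx -50.681$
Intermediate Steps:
$s{\left(G \right)} = 6 \sqrt{G}$
$d = 12$ ($d = 6 \sqrt{4} = 6 \cdot 2 = 12$)
$- \frac{275}{d} + \frac{472}{J{\left(11,14 \right)}} = - \frac{275}{12} + \frac{472}{-3 - 14} = \left(-275\right) \frac{1}{12} + \frac{472}{-3 - 14} = - \frac{275}{12} + \frac{472}{-17} = - \frac{275}{12} + 472 \left(- \frac{1}{17}\right) = - \frac{275}{12} - \frac{472}{17} = - \frac{10339}{204}$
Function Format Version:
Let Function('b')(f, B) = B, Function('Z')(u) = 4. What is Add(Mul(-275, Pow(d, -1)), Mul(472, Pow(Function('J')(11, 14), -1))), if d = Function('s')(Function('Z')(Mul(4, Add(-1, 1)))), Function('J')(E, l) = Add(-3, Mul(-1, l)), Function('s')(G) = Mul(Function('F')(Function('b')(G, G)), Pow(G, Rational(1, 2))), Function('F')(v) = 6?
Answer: Rational(-10339, 204) ≈ -50.681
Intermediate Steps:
Function('s')(G) = Mul(6, Pow(G, Rational(1, 2)))
d = 12 (d = Mul(6, Pow(4, Rational(1, 2))) = Mul(6, 2) = 12)
Add(Mul(-275, Pow(d, -1)), Mul(472, Pow(Function('J')(11, 14), -1))) = Add(Mul(-275, Pow(12, -1)), Mul(472, Pow(Add(-3, Mul(-1, 14)), -1))) = Add(Mul(-275, Rational(1, 12)), Mul(472, Pow(Add(-3, -14), -1))) = Add(Rational(-275, 12), Mul(472, Pow(-17, -1))) = Add(Rational(-275, 12), Mul(472, Rational(-1, 17))) = Add(Rational(-275, 12), Rational(-472, 17)) = Rational(-10339, 204)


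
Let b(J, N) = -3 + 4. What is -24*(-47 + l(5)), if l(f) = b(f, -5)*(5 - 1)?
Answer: 1032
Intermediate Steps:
b(J, N) = 1
l(f) = 4 (l(f) = 1*(5 - 1) = 1*4 = 4)
-24*(-47 + l(5)) = -24*(-47 + 4) = -24*(-43) = 1032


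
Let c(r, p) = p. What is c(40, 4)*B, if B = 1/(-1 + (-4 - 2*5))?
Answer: -4/15 ≈ -0.26667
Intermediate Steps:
B = -1/15 (B = 1/(-1 + (-4 - 10)) = 1/(-1 - 14) = 1/(-15) = -1/15 ≈ -0.066667)
c(40, 4)*B = 4*(-1/15) = -4/15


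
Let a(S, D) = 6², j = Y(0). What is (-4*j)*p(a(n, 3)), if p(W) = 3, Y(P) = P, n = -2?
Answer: 0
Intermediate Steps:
j = 0
a(S, D) = 36
(-4*j)*p(a(n, 3)) = -4*0*3 = 0*3 = 0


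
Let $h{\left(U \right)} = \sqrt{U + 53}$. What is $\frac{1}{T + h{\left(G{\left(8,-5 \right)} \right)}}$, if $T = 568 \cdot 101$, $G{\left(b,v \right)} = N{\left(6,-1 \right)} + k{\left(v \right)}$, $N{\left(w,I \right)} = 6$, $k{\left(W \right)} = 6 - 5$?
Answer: $\frac{14342}{822771841} - \frac{\sqrt{15}}{1645543682} \approx 1.7429 \cdot 10^{-5}$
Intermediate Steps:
$k{\left(W \right)} = 1$ ($k{\left(W \right)} = 6 - 5 = 1$)
$G{\left(b,v \right)} = 7$ ($G{\left(b,v \right)} = 6 + 1 = 7$)
$h{\left(U \right)} = \sqrt{53 + U}$
$T = 57368$
$\frac{1}{T + h{\left(G{\left(8,-5 \right)} \right)}} = \frac{1}{57368 + \sqrt{53 + 7}} = \frac{1}{57368 + \sqrt{60}} = \frac{1}{57368 + 2 \sqrt{15}}$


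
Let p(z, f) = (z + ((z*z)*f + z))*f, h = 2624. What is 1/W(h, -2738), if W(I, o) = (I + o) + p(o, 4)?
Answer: 1/119924286 ≈ 8.3386e-9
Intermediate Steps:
p(z, f) = f*(2*z + f*z²) (p(z, f) = (z + (z²*f + z))*f = (z + (f*z² + z))*f = (z + (z + f*z²))*f = (2*z + f*z²)*f = f*(2*z + f*z²))
W(I, o) = I + o + 4*o*(2 + 4*o) (W(I, o) = (I + o) + 4*o*(2 + 4*o) = I + o + 4*o*(2 + 4*o))
1/W(h, -2738) = 1/(2624 + 9*(-2738) + 16*(-2738)²) = 1/(2624 - 24642 + 16*7496644) = 1/(2624 - 24642 + 119946304) = 1/119924286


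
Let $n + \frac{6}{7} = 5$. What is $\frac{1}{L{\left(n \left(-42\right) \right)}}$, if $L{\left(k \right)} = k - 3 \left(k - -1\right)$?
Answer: $\frac{1}{345} \approx 0.0028986$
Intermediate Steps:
$n = \frac{29}{7}$ ($n = - \frac{6}{7} + 5 = \frac{29}{7} \approx 4.1429$)
$L{\left(k \right)} = -3 - 2 k$ ($L{\left(k \right)} = k - 3 \left(k + 1\right) = k - 3 \left(1 + k\right) = k - \left(3 + 3 k\right) = -3 - 2 k$)
$\frac{1}{L{\left(n \left(-42\right) \right)}} = \frac{1}{-3 - 2 \cdot \frac{29}{7} \left(-42\right)} = \frac{1}{-3 - -348} = \frac{1}{-3 + 348} = \frac{1}{345}$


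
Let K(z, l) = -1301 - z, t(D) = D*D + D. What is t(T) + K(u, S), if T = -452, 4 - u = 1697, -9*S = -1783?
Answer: 204244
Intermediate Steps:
S = 1783/9 (S = -⅑*(-1783) = 1783/9 ≈ 198.11)
u = -1693 (u = 4 - 1*1697 = 4 - 1697 = -1693)
t(D) = D + D² (t(D) = D² + D = D + D²)
t(T) + K(u, S) = -452*(1 - 452) + (-1301 - 1*(-1693)) = -452*(-451) + (-1301 + 1693) = 203852 + 392 = 204244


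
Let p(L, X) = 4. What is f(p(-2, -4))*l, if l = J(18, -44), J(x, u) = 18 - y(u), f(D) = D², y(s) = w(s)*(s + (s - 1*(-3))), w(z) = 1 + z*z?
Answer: 2634608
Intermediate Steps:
w(z) = 1 + z²
y(s) = (1 + s²)*(3 + 2*s) (y(s) = (1 + s²)*(s + (s - 1*(-3))) = (1 + s²)*(s + (s + 3)) = (1 + s²)*(s + (3 + s)) = (1 + s²)*(3 + 2*s))
J(x, u) = 18 - (1 + u²)*(3 + 2*u)
l = 164663 (l = 18 - (1 + (-44)²)*(3 + 2*(-44)) = 18 - (1 + 1936)*(3 - 88) = 18 - 1*1937*(-85) = 18 + 164645 = 164663)
f(p(-2, -4))*l = 4²*164663 = 16*164663 = 2634608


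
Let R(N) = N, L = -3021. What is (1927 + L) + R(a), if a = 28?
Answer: -1066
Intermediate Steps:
(1927 + L) + R(a) = (1927 - 3021) + 28 = -1094 + 28 = -1066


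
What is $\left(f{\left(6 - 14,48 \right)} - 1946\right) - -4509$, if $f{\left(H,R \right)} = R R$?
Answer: $4867$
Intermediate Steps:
$f{\left(H,R \right)} = R^{2}$
$\left(f{\left(6 - 14,48 \right)} - 1946\right) - -4509 = \left(48^{2} - 1946\right) - -4509 = \left(2304 - 1946\right) + 4509 = 358 + 4509 = 4867$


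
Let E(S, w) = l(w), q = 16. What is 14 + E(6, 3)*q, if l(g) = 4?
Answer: 78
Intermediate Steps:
E(S, w) = 4
14 + E(6, 3)*q = 14 + 4*16 = 14 + 64 = 78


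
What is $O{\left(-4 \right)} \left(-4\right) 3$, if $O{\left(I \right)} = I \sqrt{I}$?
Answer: $96 i \approx 96.0 i$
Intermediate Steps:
$O{\left(I \right)} = I^{\frac{3}{2}}$
$O{\left(-4 \right)} \left(-4\right) 3 = \left(-4\right)^{\frac{3}{2}} \left(-4\right) 3 = - 8 i \left(-4\right) 3 = 32 i 3 = 96 i$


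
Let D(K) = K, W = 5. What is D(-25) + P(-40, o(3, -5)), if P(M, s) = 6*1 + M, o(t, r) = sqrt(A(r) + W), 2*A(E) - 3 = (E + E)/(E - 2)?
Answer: -59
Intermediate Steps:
A(E) = 3/2 + E/(-2 + E) (A(E) = 3/2 + ((E + E)/(E - 2))/2 = 3/2 + ((2*E)/(-2 + E))/2 = 3/2 + (2*E/(-2 + E))/2 = 3/2 + E/(-2 + E))
o(t, r) = sqrt(5 + (-6 + 5*r)/(2*(-2 + r))) (o(t, r) = sqrt((-6 + 5*r)/(2*(-2 + r)) + 5) = sqrt(5 + (-6 + 5*r)/(2*(-2 + r))))
P(M, s) = 6 + M
D(-25) + P(-40, o(3, -5)) = -25 + (6 - 40) = -25 - 34 = -59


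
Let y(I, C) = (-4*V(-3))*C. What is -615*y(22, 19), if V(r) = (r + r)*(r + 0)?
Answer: 841320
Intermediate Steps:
V(r) = 2*r**2 (V(r) = (2*r)*r = 2*r**2)
y(I, C) = -72*C (y(I, C) = (-8*(-3)**2)*C = (-8*9)*C = (-4*18)*C = -72*C)
-615*y(22, 19) = -(-44280)*19 = -615*(-1368) = 841320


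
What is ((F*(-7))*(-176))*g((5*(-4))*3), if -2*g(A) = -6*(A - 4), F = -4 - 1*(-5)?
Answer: -236544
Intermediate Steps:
F = 1 (F = -4 + 5 = 1)
g(A) = -12 + 3*A (g(A) = -(-3)*(A - 4) = -(-3)*(-4 + A) = -(24 - 6*A)/2 = -12 + 3*A)
((F*(-7))*(-176))*g((5*(-4))*3) = ((1*(-7))*(-176))*(-12 + 3*((5*(-4))*3)) = (-7*(-176))*(-12 + 3*(-20*3)) = 1232*(-12 + 3*(-60)) = 1232*(-12 - 180) = 1232*(-192) = -236544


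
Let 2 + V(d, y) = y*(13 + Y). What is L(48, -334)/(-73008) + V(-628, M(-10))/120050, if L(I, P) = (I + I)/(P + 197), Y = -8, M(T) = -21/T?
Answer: 4022609/50031317700 ≈ 8.0402e-5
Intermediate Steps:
L(I, P) = 2*I/(197 + P) (L(I, P) = (2*I)/(197 + P) = 2*I/(197 + P))
V(d, y) = -2 + 5*y (V(d, y) = -2 + y*(13 - 8) = -2 + y*5 = -2 + 5*y)
L(48, -334)/(-73008) + V(-628, M(-10))/120050 = (2*48/(197 - 334))/(-73008) + (-2 + 5*(-21/(-10)))/120050 = (2*48/(-137))*(-1/73008) + (-2 + 5*(-21*(-⅒)))*(1/120050) = (2*48*(-1/137))*(-1/73008) + (-2 + 5*(21/10))*(1/120050) = -96/137*(-1/73008) + (-2 + 21/2)*(1/120050) = 2/208377 + (17/2)*(1/120050) = 2/208377 + 17/240100 = 4022609/50031317700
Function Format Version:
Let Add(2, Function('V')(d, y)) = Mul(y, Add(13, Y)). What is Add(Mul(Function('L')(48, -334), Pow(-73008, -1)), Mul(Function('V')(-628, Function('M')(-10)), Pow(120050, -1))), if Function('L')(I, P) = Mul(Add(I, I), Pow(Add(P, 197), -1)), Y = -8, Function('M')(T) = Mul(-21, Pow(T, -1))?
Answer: Rational(4022609, 50031317700) ≈ 8.0402e-5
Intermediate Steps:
Function('L')(I, P) = Mul(2, I, Pow(Add(197, P), -1)) (Function('L')(I, P) = Mul(Mul(2, I), Pow(Add(197, P), -1)) = Mul(2, I, Pow(Add(197, P), -1)))
Function('V')(d, y) = Add(-2, Mul(5, y)) (Function('V')(d, y) = Add(-2, Mul(y, Add(13, -8))) = Add(-2, Mul(y, 5)) = Add(-2, Mul(5, y)))
Add(Mul(Function('L')(48, -334), Pow(-73008, -1)), Mul(Function('V')(-628, Function('M')(-10)), Pow(120050, -1))) = Add(Mul(Mul(2, 48, Pow(Add(197, -334), -1)), Pow(-73008, -1)), Mul(Add(-2, Mul(5, Mul(-21, Pow(-10, -1)))), Pow(120050, -1))) = Add(Mul(Mul(2, 48, Pow(-137, -1)), Rational(-1, 73008)), Mul(Add(-2, Mul(5, Mul(-21, Rational(-1, 10)))), Rational(1, 120050))) = Add(Mul(Mul(2, 48, Rational(-1, 137)), Rational(-1, 73008)), Mul(Add(-2, Mul(5, Rational(21, 10))), Rational(1, 120050))) = Add(Mul(Rational(-96, 137), Rational(-1, 73008)), Mul(Add(-2, Rational(21, 2)), Rational(1, 120050))) = Add(Rational(2, 208377), Mul(Rational(17, 2), Rational(1, 120050))) = Add(Rational(2, 208377), Rational(17, 240100)) = Rational(4022609, 50031317700)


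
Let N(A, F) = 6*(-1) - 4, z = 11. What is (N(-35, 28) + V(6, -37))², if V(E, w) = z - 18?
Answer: 289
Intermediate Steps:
V(E, w) = -7 (V(E, w) = 11 - 18 = -7)
N(A, F) = -10 (N(A, F) = -6 - 4 = -10)
(N(-35, 28) + V(6, -37))² = (-10 - 7)² = (-17)² = 289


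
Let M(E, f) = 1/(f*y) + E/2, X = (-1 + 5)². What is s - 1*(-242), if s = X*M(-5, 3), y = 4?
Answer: 610/3 ≈ 203.33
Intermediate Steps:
X = 16 (X = 4² = 16)
M(E, f) = E/2 + 1/(4*f) (M(E, f) = 1/(f*4) + E/2 = (¼)/f + E*(½) = 1/(4*f) + E/2 = E/2 + 1/(4*f))
s = -116/3 (s = 16*((½)*(-5) + (¼)/3) = 16*(-5/2 + (¼)*(⅓)) = 16*(-5/2 + 1/12) = 16*(-29/12) = -116/3 ≈ -38.667)
s - 1*(-242) = -116/3 - 1*(-242) = -116/3 + 242 = 610/3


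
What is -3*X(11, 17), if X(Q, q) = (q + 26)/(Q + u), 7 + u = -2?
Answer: -129/2 ≈ -64.500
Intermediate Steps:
u = -9 (u = -7 - 2 = -9)
X(Q, q) = (26 + q)/(-9 + Q) (X(Q, q) = (q + 26)/(Q - 9) = (26 + q)/(-9 + Q))
-3*X(11, 17) = -3*(26 + 17)/(-9 + 11) = -3*43/2 = -129/2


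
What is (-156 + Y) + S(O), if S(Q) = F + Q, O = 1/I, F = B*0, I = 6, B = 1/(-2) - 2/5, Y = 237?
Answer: 487/6 ≈ 81.167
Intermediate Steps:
B = -9/10 (B = 1*(-½) - 2*⅕ = -½ - ⅖ = -9/10 ≈ -0.90000)
F = 0 (F = -9/10*0 = 0)
O = ⅙ (O = 1/6 = ⅙ ≈ 0.16667)
S(Q) = Q (S(Q) = 0 + Q = Q)
(-156 + Y) + S(O) = (-156 + 237) + ⅙ = 81 + ⅙ = 487/6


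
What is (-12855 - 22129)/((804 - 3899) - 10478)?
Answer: 34984/13573 ≈ 2.5775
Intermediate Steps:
(-12855 - 22129)/((804 - 3899) - 10478) = -34984/(-3095 - 10478) = -34984/(-13573) = -34984*(-1/13573) = 34984/13573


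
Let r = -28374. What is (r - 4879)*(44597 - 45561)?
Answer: 32055892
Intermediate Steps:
(r - 4879)*(44597 - 45561) = (-28374 - 4879)*(44597 - 45561) = -33253*(-964) = 32055892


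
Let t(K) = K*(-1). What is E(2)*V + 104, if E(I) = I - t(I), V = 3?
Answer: 116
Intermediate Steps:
t(K) = -K
E(I) = 2*I (E(I) = I - (-1)*I = I + I = 2*I)
E(2)*V + 104 = (2*2)*3 + 104 = 4*3 + 104 = 12 + 104 = 116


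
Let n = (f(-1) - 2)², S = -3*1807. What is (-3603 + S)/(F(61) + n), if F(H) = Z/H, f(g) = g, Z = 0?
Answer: -3008/3 ≈ -1002.7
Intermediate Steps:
S = -5421
n = 9 (n = (-1 - 2)² = (-3)² = 9)
F(H) = 0 (F(H) = 0/H = 0)
(-3603 + S)/(F(61) + n) = (-3603 - 5421)/(0 + 9) = -9024/9 = -9024*⅑ = -3008/3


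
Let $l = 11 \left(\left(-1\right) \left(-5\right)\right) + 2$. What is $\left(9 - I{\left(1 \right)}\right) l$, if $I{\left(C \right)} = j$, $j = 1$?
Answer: $456$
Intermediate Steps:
$I{\left(C \right)} = 1$
$l = 57$ ($l = 11 \cdot 5 + 2 = 55 + 2 = 57$)
$\left(9 - I{\left(1 \right)}\right) l = \left(9 - 1\right) 57 = 8 \cdot 57 = 456$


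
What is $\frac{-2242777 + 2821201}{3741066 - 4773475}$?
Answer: $- \frac{82632}{147487} \approx -0.56027$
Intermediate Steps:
$\frac{-2242777 + 2821201}{3741066 - 4773475} = \frac{578424}{-1032409} = 578424 \left(- \frac{1}{1032409}\right) = - \frac{82632}{147487}$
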